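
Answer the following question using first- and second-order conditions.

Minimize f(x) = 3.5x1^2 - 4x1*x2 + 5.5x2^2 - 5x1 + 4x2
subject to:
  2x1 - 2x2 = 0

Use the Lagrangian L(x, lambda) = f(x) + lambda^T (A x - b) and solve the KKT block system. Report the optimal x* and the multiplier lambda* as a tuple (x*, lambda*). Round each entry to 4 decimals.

Form the Lagrangian:
  L(x, lambda) = (1/2) x^T Q x + c^T x + lambda^T (A x - b)
Stationarity (grad_x L = 0): Q x + c + A^T lambda = 0.
Primal feasibility: A x = b.

This gives the KKT block system:
  [ Q   A^T ] [ x     ]   [-c ]
  [ A    0  ] [ lambda ] = [ b ]

Solving the linear system:
  x*      = (0.1, 0.1)
  lambda* = (2.35)
  f(x*)   = -0.05

x* = (0.1, 0.1), lambda* = (2.35)


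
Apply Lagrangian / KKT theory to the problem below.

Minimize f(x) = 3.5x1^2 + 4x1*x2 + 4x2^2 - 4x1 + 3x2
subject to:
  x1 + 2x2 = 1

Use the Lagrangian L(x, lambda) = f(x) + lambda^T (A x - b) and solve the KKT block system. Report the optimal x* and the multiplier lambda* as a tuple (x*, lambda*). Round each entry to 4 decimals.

Form the Lagrangian:
  L(x, lambda) = (1/2) x^T Q x + c^T x + lambda^T (A x - b)
Stationarity (grad_x L = 0): Q x + c + A^T lambda = 0.
Primal feasibility: A x = b.

This gives the KKT block system:
  [ Q   A^T ] [ x     ]   [-c ]
  [ A    0  ] [ lambda ] = [ b ]

Solving the linear system:
  x*      = (1.1, -0.05)
  lambda* = (-3.5)
  f(x*)   = -0.525

x* = (1.1, -0.05), lambda* = (-3.5)


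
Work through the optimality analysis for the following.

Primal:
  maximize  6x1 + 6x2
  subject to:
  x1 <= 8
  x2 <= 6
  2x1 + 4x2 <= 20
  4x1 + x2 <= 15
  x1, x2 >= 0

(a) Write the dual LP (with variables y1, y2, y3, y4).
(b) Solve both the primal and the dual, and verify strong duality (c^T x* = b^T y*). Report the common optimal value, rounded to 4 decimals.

The standard primal-dual pair for 'max c^T x s.t. A x <= b, x >= 0' is:
  Dual:  min b^T y  s.t.  A^T y >= c,  y >= 0.

So the dual LP is:
  minimize  8y1 + 6y2 + 20y3 + 15y4
  subject to:
    y1 + 2y3 + 4y4 >= 6
    y2 + 4y3 + y4 >= 6
    y1, y2, y3, y4 >= 0

Solving the primal: x* = (2.8571, 3.5714).
  primal value c^T x* = 38.5714.
Solving the dual: y* = (0, 0, 1.2857, 0.8571).
  dual value b^T y* = 38.5714.
Strong duality: c^T x* = b^T y*. Confirmed.

38.5714


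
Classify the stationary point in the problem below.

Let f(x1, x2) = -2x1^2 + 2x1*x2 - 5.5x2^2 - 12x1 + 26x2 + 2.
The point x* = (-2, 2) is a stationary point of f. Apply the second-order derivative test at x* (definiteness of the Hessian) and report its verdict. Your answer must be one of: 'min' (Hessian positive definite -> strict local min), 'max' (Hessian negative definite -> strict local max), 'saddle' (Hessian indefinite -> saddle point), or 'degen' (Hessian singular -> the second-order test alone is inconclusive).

Compute the Hessian H = grad^2 f:
  H = [[-4, 2], [2, -11]]
Verify stationarity: grad f(x*) = H x* + g = (0, 0).
Eigenvalues of H: -11.5311, -3.4689.
Both eigenvalues < 0, so H is negative definite -> x* is a strict local max.

max


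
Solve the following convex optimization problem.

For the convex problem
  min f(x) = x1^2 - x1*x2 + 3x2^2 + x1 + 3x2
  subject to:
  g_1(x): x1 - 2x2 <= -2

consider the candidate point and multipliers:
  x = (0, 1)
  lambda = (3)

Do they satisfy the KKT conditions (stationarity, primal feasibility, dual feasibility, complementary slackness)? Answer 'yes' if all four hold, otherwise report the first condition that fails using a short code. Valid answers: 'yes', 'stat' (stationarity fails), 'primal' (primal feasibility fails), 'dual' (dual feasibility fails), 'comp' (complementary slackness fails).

Gradient of f: grad f(x) = Q x + c = (0, 9)
Constraint values g_i(x) = a_i^T x - b_i:
  g_1((0, 1)) = 0
Stationarity residual: grad f(x) + sum_i lambda_i a_i = (3, 3)
  -> stationarity FAILS
Primal feasibility (all g_i <= 0): OK
Dual feasibility (all lambda_i >= 0): OK
Complementary slackness (lambda_i * g_i(x) = 0 for all i): OK

Verdict: the first failing condition is stationarity -> stat.

stat


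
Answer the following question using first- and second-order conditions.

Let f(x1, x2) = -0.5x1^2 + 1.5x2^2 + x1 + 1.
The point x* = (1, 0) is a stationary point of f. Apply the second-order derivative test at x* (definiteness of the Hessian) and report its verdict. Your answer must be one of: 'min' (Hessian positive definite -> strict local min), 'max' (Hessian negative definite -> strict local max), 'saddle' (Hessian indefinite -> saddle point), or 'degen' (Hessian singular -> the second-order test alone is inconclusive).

Compute the Hessian H = grad^2 f:
  H = [[-1, 0], [0, 3]]
Verify stationarity: grad f(x*) = H x* + g = (0, 0).
Eigenvalues of H: -1, 3.
Eigenvalues have mixed signs, so H is indefinite -> x* is a saddle point.

saddle


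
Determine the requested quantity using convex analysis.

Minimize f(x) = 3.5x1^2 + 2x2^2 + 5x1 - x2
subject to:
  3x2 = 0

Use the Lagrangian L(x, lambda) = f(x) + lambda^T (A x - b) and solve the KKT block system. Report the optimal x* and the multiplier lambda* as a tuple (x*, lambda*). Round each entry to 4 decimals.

Form the Lagrangian:
  L(x, lambda) = (1/2) x^T Q x + c^T x + lambda^T (A x - b)
Stationarity (grad_x L = 0): Q x + c + A^T lambda = 0.
Primal feasibility: A x = b.

This gives the KKT block system:
  [ Q   A^T ] [ x     ]   [-c ]
  [ A    0  ] [ lambda ] = [ b ]

Solving the linear system:
  x*      = (-0.7143, 0)
  lambda* = (0.3333)
  f(x*)   = -1.7857

x* = (-0.7143, 0), lambda* = (0.3333)


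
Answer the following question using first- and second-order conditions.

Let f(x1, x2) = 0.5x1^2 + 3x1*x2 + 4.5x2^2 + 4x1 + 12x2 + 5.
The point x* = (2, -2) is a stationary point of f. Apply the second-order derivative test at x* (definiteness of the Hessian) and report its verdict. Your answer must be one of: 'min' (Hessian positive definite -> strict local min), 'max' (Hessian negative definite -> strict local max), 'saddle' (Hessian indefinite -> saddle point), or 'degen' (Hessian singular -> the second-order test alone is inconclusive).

Compute the Hessian H = grad^2 f:
  H = [[1, 3], [3, 9]]
Verify stationarity: grad f(x*) = H x* + g = (0, 0).
Eigenvalues of H: 0, 10.
H has a zero eigenvalue (singular; positive semidefinite but not definite), so H is neither positive definite, negative definite, nor indefinite. The second-order test alone is inconclusive -> degen.
(Indeed, f is constant along the null direction of H through x*, so x* is not a strict local extremum.)

degen


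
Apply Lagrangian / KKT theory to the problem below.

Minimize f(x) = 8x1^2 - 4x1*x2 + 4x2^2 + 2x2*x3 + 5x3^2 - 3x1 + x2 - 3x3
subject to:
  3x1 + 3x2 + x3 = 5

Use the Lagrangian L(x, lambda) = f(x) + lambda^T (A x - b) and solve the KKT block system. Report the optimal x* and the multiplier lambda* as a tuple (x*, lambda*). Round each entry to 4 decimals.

Form the Lagrangian:
  L(x, lambda) = (1/2) x^T Q x + c^T x + lambda^T (A x - b)
Stationarity (grad_x L = 0): Q x + c + A^T lambda = 0.
Primal feasibility: A x = b.

This gives the KKT block system:
  [ Q   A^T ] [ x     ]   [-c ]
  [ A    0  ] [ lambda ] = [ b ]

Solving the linear system:
  x*      = (0.7305, 0.8321, 0.3122)
  lambda* = (-1.7865)
  f(x*)   = 3.3181

x* = (0.7305, 0.8321, 0.3122), lambda* = (-1.7865)


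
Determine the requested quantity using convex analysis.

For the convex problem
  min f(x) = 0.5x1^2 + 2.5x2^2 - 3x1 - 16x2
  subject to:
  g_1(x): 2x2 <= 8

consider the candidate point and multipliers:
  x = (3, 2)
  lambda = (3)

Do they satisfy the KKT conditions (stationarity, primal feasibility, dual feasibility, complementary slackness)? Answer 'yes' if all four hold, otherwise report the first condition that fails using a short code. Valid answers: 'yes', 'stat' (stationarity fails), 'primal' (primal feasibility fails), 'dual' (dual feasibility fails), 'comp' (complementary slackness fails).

Gradient of f: grad f(x) = Q x + c = (0, -6)
Constraint values g_i(x) = a_i^T x - b_i:
  g_1((3, 2)) = -4
Stationarity residual: grad f(x) + sum_i lambda_i a_i = (0, 0)
  -> stationarity OK
Primal feasibility (all g_i <= 0): OK
Dual feasibility (all lambda_i >= 0): OK
Complementary slackness (lambda_i * g_i(x) = 0 for all i): FAILS

Verdict: the first failing condition is complementary_slackness -> comp.

comp


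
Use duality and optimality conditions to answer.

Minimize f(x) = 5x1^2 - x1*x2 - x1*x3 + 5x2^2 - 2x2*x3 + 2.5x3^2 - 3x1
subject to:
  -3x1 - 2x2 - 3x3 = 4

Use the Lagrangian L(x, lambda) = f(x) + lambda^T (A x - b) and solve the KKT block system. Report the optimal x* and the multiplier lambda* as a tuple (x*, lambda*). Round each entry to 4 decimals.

Form the Lagrangian:
  L(x, lambda) = (1/2) x^T Q x + c^T x + lambda^T (A x - b)
Stationarity (grad_x L = 0): Q x + c + A^T lambda = 0.
Primal feasibility: A x = b.

This gives the KKT block system:
  [ Q   A^T ] [ x     ]   [-c ]
  [ A    0  ] [ lambda ] = [ b ]

Solving the linear system:
  x*      = (-0.1705, -0.4204, -0.8826)
  lambda* = (-1.134)
  f(x*)   = 2.5236

x* = (-0.1705, -0.4204, -0.8826), lambda* = (-1.134)


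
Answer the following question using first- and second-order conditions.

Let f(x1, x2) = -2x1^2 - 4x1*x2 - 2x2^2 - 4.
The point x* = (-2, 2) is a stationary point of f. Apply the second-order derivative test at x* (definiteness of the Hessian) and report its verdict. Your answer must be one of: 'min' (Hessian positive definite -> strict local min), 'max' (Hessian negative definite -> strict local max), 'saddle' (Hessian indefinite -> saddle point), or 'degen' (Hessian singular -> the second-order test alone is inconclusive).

Compute the Hessian H = grad^2 f:
  H = [[-4, -4], [-4, -4]]
Verify stationarity: grad f(x*) = H x* + g = (0, 0).
Eigenvalues of H: -8, 0.
H has a zero eigenvalue (singular; negative semidefinite but not definite), so H is neither positive definite, negative definite, nor indefinite. The second-order test alone is inconclusive -> degen.
(Indeed, f is constant along the null direction of H through x*, so x* is not a strict local extremum.)

degen


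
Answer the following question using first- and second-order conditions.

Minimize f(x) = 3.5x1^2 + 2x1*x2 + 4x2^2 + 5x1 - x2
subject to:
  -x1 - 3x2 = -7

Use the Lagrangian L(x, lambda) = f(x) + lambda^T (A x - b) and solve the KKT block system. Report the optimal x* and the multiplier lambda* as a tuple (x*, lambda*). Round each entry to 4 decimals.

Form the Lagrangian:
  L(x, lambda) = (1/2) x^T Q x + c^T x + lambda^T (A x - b)
Stationarity (grad_x L = 0): Q x + c + A^T lambda = 0.
Primal feasibility: A x = b.

This gives the KKT block system:
  [ Q   A^T ] [ x     ]   [-c ]
  [ A    0  ] [ lambda ] = [ b ]

Solving the linear system:
  x*      = (-0.5763, 2.5254)
  lambda* = (6.0169)
  f(x*)   = 18.3559

x* = (-0.5763, 2.5254), lambda* = (6.0169)


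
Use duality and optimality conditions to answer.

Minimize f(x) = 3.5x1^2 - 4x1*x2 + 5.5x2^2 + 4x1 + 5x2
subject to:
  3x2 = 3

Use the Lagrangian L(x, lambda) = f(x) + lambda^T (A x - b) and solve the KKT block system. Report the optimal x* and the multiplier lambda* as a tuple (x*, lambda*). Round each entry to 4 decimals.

Form the Lagrangian:
  L(x, lambda) = (1/2) x^T Q x + c^T x + lambda^T (A x - b)
Stationarity (grad_x L = 0): Q x + c + A^T lambda = 0.
Primal feasibility: A x = b.

This gives the KKT block system:
  [ Q   A^T ] [ x     ]   [-c ]
  [ A    0  ] [ lambda ] = [ b ]

Solving the linear system:
  x*      = (0, 1)
  lambda* = (-5.3333)
  f(x*)   = 10.5

x* = (0, 1), lambda* = (-5.3333)


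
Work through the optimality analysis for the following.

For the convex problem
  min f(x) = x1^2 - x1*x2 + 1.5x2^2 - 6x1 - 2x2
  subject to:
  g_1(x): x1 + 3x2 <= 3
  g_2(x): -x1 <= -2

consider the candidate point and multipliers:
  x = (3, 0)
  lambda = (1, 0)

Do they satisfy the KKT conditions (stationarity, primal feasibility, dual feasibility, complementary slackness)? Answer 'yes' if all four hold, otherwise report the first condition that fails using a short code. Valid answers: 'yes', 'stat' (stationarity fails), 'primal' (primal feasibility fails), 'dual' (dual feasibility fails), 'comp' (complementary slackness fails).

Gradient of f: grad f(x) = Q x + c = (0, -5)
Constraint values g_i(x) = a_i^T x - b_i:
  g_1((3, 0)) = 0
  g_2((3, 0)) = -1
Stationarity residual: grad f(x) + sum_i lambda_i a_i = (1, -2)
  -> stationarity FAILS
Primal feasibility (all g_i <= 0): OK
Dual feasibility (all lambda_i >= 0): OK
Complementary slackness (lambda_i * g_i(x) = 0 for all i): OK

Verdict: the first failing condition is stationarity -> stat.

stat


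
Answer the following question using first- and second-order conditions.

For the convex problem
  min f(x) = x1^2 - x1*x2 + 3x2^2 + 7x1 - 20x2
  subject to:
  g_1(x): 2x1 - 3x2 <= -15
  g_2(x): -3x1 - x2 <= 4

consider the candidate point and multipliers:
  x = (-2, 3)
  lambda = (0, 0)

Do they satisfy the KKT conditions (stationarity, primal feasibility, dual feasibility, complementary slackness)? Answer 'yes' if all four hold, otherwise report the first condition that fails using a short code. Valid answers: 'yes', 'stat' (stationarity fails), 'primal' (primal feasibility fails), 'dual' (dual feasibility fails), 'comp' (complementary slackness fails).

Gradient of f: grad f(x) = Q x + c = (0, 0)
Constraint values g_i(x) = a_i^T x - b_i:
  g_1((-2, 3)) = 2
  g_2((-2, 3)) = -1
Stationarity residual: grad f(x) + sum_i lambda_i a_i = (0, 0)
  -> stationarity OK
Primal feasibility (all g_i <= 0): FAILS
Dual feasibility (all lambda_i >= 0): OK
Complementary slackness (lambda_i * g_i(x) = 0 for all i): OK

Verdict: the first failing condition is primal_feasibility -> primal.

primal


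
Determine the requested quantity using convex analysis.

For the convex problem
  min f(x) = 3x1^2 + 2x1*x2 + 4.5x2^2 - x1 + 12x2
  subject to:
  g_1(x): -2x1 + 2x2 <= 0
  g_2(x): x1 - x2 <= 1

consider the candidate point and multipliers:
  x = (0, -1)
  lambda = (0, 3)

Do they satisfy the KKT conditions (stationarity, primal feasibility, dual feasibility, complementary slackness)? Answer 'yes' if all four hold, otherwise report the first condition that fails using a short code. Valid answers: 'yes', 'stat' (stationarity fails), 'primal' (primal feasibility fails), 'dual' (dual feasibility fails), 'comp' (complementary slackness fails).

Gradient of f: grad f(x) = Q x + c = (-3, 3)
Constraint values g_i(x) = a_i^T x - b_i:
  g_1((0, -1)) = -2
  g_2((0, -1)) = 0
Stationarity residual: grad f(x) + sum_i lambda_i a_i = (0, 0)
  -> stationarity OK
Primal feasibility (all g_i <= 0): OK
Dual feasibility (all lambda_i >= 0): OK
Complementary slackness (lambda_i * g_i(x) = 0 for all i): OK

Verdict: yes, KKT holds.

yes


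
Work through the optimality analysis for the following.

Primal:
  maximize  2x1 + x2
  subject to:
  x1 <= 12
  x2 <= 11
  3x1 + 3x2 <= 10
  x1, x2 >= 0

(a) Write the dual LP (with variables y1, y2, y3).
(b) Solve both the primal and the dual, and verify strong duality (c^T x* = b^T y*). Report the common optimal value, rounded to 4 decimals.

The standard primal-dual pair for 'max c^T x s.t. A x <= b, x >= 0' is:
  Dual:  min b^T y  s.t.  A^T y >= c,  y >= 0.

So the dual LP is:
  minimize  12y1 + 11y2 + 10y3
  subject to:
    y1 + 3y3 >= 2
    y2 + 3y3 >= 1
    y1, y2, y3 >= 0

Solving the primal: x* = (3.3333, 0).
  primal value c^T x* = 6.6667.
Solving the dual: y* = (0, 0, 0.6667).
  dual value b^T y* = 6.6667.
Strong duality: c^T x* = b^T y*. Confirmed.

6.6667


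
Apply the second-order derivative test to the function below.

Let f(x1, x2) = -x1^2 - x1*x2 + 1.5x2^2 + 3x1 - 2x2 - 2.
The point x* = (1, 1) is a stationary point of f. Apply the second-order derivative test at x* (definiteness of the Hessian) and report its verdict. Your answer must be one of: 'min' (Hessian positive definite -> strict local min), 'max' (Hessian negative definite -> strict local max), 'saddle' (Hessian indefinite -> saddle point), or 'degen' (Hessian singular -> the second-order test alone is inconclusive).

Compute the Hessian H = grad^2 f:
  H = [[-2, -1], [-1, 3]]
Verify stationarity: grad f(x*) = H x* + g = (0, 0).
Eigenvalues of H: -2.1926, 3.1926.
Eigenvalues have mixed signs, so H is indefinite -> x* is a saddle point.

saddle


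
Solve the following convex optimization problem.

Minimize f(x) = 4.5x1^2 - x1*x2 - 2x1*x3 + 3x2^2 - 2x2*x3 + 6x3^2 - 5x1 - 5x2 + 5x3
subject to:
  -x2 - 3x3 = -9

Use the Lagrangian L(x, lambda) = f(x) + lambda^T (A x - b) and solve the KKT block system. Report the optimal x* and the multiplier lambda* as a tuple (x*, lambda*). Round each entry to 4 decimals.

Form the Lagrangian:
  L(x, lambda) = (1/2) x^T Q x + c^T x + lambda^T (A x - b)
Stationarity (grad_x L = 0): Q x + c + A^T lambda = 0.
Primal feasibility: A x = b.

This gives the KKT block system:
  [ Q   A^T ] [ x     ]   [-c ]
  [ A    0  ] [ lambda ] = [ b ]

Solving the linear system:
  x*      = (1.3295, 2.8973, 2.0342)
  lambda* = (6.9857)
  f(x*)   = 25.9544

x* = (1.3295, 2.8973, 2.0342), lambda* = (6.9857)


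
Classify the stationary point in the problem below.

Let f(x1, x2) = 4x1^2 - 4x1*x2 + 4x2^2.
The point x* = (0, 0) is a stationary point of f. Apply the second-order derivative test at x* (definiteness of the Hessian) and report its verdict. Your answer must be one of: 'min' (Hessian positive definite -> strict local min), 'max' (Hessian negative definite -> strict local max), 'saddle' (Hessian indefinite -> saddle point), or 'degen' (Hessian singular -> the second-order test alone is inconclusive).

Compute the Hessian H = grad^2 f:
  H = [[8, -4], [-4, 8]]
Verify stationarity: grad f(x*) = H x* + g = (0, 0).
Eigenvalues of H: 4, 12.
Both eigenvalues > 0, so H is positive definite -> x* is a strict local min.

min


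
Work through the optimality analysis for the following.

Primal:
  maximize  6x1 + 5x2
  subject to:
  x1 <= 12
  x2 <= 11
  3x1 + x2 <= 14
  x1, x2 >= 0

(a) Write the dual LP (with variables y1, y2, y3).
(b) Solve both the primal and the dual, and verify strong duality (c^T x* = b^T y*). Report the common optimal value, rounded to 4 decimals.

The standard primal-dual pair for 'max c^T x s.t. A x <= b, x >= 0' is:
  Dual:  min b^T y  s.t.  A^T y >= c,  y >= 0.

So the dual LP is:
  minimize  12y1 + 11y2 + 14y3
  subject to:
    y1 + 3y3 >= 6
    y2 + y3 >= 5
    y1, y2, y3 >= 0

Solving the primal: x* = (1, 11).
  primal value c^T x* = 61.
Solving the dual: y* = (0, 3, 2).
  dual value b^T y* = 61.
Strong duality: c^T x* = b^T y*. Confirmed.

61


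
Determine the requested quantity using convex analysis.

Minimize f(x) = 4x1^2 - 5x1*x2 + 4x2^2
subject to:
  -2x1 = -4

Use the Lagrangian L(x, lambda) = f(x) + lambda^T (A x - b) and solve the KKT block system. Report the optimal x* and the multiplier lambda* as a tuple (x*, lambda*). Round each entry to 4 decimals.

Form the Lagrangian:
  L(x, lambda) = (1/2) x^T Q x + c^T x + lambda^T (A x - b)
Stationarity (grad_x L = 0): Q x + c + A^T lambda = 0.
Primal feasibility: A x = b.

This gives the KKT block system:
  [ Q   A^T ] [ x     ]   [-c ]
  [ A    0  ] [ lambda ] = [ b ]

Solving the linear system:
  x*      = (2, 1.25)
  lambda* = (4.875)
  f(x*)   = 9.75

x* = (2, 1.25), lambda* = (4.875)


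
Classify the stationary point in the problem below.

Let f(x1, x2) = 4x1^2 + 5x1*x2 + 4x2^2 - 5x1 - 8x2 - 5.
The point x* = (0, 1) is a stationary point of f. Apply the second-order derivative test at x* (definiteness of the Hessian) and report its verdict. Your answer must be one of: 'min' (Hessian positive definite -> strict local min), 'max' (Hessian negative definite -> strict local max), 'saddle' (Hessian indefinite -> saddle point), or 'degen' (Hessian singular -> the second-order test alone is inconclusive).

Compute the Hessian H = grad^2 f:
  H = [[8, 5], [5, 8]]
Verify stationarity: grad f(x*) = H x* + g = (0, 0).
Eigenvalues of H: 3, 13.
Both eigenvalues > 0, so H is positive definite -> x* is a strict local min.

min


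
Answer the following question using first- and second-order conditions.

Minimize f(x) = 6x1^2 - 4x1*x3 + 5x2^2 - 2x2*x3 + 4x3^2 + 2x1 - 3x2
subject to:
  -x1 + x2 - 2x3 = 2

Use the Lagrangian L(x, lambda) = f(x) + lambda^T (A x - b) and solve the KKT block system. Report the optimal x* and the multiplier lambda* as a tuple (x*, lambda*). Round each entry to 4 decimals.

Form the Lagrangian:
  L(x, lambda) = (1/2) x^T Q x + c^T x + lambda^T (A x - b)
Stationarity (grad_x L = 0): Q x + c + A^T lambda = 0.
Primal feasibility: A x = b.

This gives the KKT block system:
  [ Q   A^T ] [ x     ]   [-c ]
  [ A    0  ] [ lambda ] = [ b ]

Solving the linear system:
  x*      = (-0.4971, 0.3509, -0.576)
  lambda* = (-1.6608)
  f(x*)   = 0.6374

x* = (-0.4971, 0.3509, -0.576), lambda* = (-1.6608)


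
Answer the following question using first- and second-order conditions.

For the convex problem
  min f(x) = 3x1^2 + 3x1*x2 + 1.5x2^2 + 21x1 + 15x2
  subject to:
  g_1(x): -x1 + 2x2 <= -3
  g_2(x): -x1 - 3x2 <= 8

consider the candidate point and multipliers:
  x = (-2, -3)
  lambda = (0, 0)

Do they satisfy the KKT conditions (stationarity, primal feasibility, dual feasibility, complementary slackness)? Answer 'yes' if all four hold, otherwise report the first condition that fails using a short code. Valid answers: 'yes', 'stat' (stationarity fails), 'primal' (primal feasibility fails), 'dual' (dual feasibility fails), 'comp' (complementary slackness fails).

Gradient of f: grad f(x) = Q x + c = (0, 0)
Constraint values g_i(x) = a_i^T x - b_i:
  g_1((-2, -3)) = -1
  g_2((-2, -3)) = 3
Stationarity residual: grad f(x) + sum_i lambda_i a_i = (0, 0)
  -> stationarity OK
Primal feasibility (all g_i <= 0): FAILS
Dual feasibility (all lambda_i >= 0): OK
Complementary slackness (lambda_i * g_i(x) = 0 for all i): OK

Verdict: the first failing condition is primal_feasibility -> primal.

primal


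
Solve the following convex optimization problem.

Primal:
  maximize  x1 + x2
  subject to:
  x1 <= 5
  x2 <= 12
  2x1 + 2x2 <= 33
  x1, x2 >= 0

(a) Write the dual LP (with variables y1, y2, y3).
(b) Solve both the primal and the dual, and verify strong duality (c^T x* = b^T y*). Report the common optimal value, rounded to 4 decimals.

The standard primal-dual pair for 'max c^T x s.t. A x <= b, x >= 0' is:
  Dual:  min b^T y  s.t.  A^T y >= c,  y >= 0.

So the dual LP is:
  minimize  5y1 + 12y2 + 33y3
  subject to:
    y1 + 2y3 >= 1
    y2 + 2y3 >= 1
    y1, y2, y3 >= 0

Solving the primal: x* = (4.5, 12).
  primal value c^T x* = 16.5.
Solving the dual: y* = (0, 0, 0.5).
  dual value b^T y* = 16.5.
Strong duality: c^T x* = b^T y*. Confirmed.

16.5


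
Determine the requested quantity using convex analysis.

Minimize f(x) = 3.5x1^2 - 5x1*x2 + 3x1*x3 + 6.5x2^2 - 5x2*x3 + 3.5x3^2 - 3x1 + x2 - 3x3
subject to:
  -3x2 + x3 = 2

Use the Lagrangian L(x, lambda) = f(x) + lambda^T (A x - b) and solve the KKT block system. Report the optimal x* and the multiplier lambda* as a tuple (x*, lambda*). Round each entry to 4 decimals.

Form the Lagrangian:
  L(x, lambda) = (1/2) x^T Q x + c^T x + lambda^T (A x - b)
Stationarity (grad_x L = 0): Q x + c + A^T lambda = 0.
Primal feasibility: A x = b.

This gives the KKT block system:
  [ Q   A^T ] [ x     ]   [-c ]
  [ A    0  ] [ lambda ] = [ b ]

Solving the linear system:
  x*      = (-0.1373, -0.5098, 0.4706)
  lambda* = (-2.4314)
  f(x*)   = 1.6765

x* = (-0.1373, -0.5098, 0.4706), lambda* = (-2.4314)


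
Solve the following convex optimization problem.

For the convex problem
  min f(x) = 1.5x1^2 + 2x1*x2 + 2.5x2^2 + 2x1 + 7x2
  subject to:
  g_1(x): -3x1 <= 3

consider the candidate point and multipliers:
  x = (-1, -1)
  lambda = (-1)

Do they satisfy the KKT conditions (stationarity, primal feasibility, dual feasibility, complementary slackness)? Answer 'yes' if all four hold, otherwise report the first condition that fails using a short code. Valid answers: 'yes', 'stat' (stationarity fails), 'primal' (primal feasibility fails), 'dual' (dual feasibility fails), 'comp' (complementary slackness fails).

Gradient of f: grad f(x) = Q x + c = (-3, 0)
Constraint values g_i(x) = a_i^T x - b_i:
  g_1((-1, -1)) = 0
Stationarity residual: grad f(x) + sum_i lambda_i a_i = (0, 0)
  -> stationarity OK
Primal feasibility (all g_i <= 0): OK
Dual feasibility (all lambda_i >= 0): FAILS
Complementary slackness (lambda_i * g_i(x) = 0 for all i): OK

Verdict: the first failing condition is dual_feasibility -> dual.

dual


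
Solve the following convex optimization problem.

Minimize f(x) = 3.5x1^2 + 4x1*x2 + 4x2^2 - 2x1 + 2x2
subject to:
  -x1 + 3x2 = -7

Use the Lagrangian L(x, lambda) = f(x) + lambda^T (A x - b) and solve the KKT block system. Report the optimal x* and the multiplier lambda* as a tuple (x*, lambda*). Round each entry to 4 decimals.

Form the Lagrangian:
  L(x, lambda) = (1/2) x^T Q x + c^T x + lambda^T (A x - b)
Stationarity (grad_x L = 0): Q x + c + A^T lambda = 0.
Primal feasibility: A x = b.

This gives the KKT block system:
  [ Q   A^T ] [ x     ]   [-c ]
  [ A    0  ] [ lambda ] = [ b ]

Solving the linear system:
  x*      = (1.6, -1.8)
  lambda* = (2)
  f(x*)   = 3.6

x* = (1.6, -1.8), lambda* = (2)


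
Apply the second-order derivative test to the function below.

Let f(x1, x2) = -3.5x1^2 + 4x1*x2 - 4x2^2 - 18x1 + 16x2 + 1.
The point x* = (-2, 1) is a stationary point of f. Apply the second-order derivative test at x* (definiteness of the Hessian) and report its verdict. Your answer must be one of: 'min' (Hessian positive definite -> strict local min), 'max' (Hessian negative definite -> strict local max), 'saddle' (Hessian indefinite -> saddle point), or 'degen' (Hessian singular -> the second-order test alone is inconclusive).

Compute the Hessian H = grad^2 f:
  H = [[-7, 4], [4, -8]]
Verify stationarity: grad f(x*) = H x* + g = (0, 0).
Eigenvalues of H: -11.5311, -3.4689.
Both eigenvalues < 0, so H is negative definite -> x* is a strict local max.

max


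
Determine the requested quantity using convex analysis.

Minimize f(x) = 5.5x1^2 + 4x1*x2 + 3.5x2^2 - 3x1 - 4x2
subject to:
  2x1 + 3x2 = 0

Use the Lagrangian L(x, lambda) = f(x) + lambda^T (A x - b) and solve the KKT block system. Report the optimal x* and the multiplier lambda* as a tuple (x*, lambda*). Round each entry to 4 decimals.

Form the Lagrangian:
  L(x, lambda) = (1/2) x^T Q x + c^T x + lambda^T (A x - b)
Stationarity (grad_x L = 0): Q x + c + A^T lambda = 0.
Primal feasibility: A x = b.

This gives the KKT block system:
  [ Q   A^T ] [ x     ]   [-c ]
  [ A    0  ] [ lambda ] = [ b ]

Solving the linear system:
  x*      = (0.038, -0.0253)
  lambda* = (1.3418)
  f(x*)   = -0.0063

x* = (0.038, -0.0253), lambda* = (1.3418)


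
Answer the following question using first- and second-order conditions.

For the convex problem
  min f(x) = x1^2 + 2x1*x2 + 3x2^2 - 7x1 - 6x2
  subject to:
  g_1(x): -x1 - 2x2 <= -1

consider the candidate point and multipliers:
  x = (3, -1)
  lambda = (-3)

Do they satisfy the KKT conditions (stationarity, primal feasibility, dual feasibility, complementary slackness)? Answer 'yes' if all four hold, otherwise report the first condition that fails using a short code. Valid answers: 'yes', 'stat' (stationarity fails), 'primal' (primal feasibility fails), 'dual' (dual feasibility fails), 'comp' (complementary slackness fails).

Gradient of f: grad f(x) = Q x + c = (-3, -6)
Constraint values g_i(x) = a_i^T x - b_i:
  g_1((3, -1)) = 0
Stationarity residual: grad f(x) + sum_i lambda_i a_i = (0, 0)
  -> stationarity OK
Primal feasibility (all g_i <= 0): OK
Dual feasibility (all lambda_i >= 0): FAILS
Complementary slackness (lambda_i * g_i(x) = 0 for all i): OK

Verdict: the first failing condition is dual_feasibility -> dual.

dual


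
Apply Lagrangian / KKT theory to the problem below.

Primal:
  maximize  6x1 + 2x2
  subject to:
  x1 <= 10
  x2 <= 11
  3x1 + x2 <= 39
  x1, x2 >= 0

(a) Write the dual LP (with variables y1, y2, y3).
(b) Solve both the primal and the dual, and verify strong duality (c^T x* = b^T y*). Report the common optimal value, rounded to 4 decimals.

The standard primal-dual pair for 'max c^T x s.t. A x <= b, x >= 0' is:
  Dual:  min b^T y  s.t.  A^T y >= c,  y >= 0.

So the dual LP is:
  minimize  10y1 + 11y2 + 39y3
  subject to:
    y1 + 3y3 >= 6
    y2 + y3 >= 2
    y1, y2, y3 >= 0

Solving the primal: x* = (9.3333, 11).
  primal value c^T x* = 78.
Solving the dual: y* = (0, 0, 2).
  dual value b^T y* = 78.
Strong duality: c^T x* = b^T y*. Confirmed.

78


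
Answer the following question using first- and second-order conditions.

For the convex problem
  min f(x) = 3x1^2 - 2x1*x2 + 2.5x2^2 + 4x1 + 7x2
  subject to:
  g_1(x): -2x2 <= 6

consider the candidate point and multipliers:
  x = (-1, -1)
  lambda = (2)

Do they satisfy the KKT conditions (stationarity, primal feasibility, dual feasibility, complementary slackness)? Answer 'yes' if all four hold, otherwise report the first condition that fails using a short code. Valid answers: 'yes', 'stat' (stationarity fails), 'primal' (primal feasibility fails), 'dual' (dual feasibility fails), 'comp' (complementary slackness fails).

Gradient of f: grad f(x) = Q x + c = (0, 4)
Constraint values g_i(x) = a_i^T x - b_i:
  g_1((-1, -1)) = -4
Stationarity residual: grad f(x) + sum_i lambda_i a_i = (0, 0)
  -> stationarity OK
Primal feasibility (all g_i <= 0): OK
Dual feasibility (all lambda_i >= 0): OK
Complementary slackness (lambda_i * g_i(x) = 0 for all i): FAILS

Verdict: the first failing condition is complementary_slackness -> comp.

comp


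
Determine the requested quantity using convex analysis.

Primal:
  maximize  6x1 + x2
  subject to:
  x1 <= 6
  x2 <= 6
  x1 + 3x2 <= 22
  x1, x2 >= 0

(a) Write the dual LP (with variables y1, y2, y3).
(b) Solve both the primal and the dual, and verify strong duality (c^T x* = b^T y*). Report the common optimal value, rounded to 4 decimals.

The standard primal-dual pair for 'max c^T x s.t. A x <= b, x >= 0' is:
  Dual:  min b^T y  s.t.  A^T y >= c,  y >= 0.

So the dual LP is:
  minimize  6y1 + 6y2 + 22y3
  subject to:
    y1 + y3 >= 6
    y2 + 3y3 >= 1
    y1, y2, y3 >= 0

Solving the primal: x* = (6, 5.3333).
  primal value c^T x* = 41.3333.
Solving the dual: y* = (5.6667, 0, 0.3333).
  dual value b^T y* = 41.3333.
Strong duality: c^T x* = b^T y*. Confirmed.

41.3333


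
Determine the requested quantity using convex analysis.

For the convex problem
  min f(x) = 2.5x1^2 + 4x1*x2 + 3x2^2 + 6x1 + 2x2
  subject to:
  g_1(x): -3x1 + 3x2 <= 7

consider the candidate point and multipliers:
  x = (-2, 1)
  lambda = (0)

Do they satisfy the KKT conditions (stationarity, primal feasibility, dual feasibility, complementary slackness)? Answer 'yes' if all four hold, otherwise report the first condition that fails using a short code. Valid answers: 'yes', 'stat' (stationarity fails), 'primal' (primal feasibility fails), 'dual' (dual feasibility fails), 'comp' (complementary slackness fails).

Gradient of f: grad f(x) = Q x + c = (0, 0)
Constraint values g_i(x) = a_i^T x - b_i:
  g_1((-2, 1)) = 2
Stationarity residual: grad f(x) + sum_i lambda_i a_i = (0, 0)
  -> stationarity OK
Primal feasibility (all g_i <= 0): FAILS
Dual feasibility (all lambda_i >= 0): OK
Complementary slackness (lambda_i * g_i(x) = 0 for all i): OK

Verdict: the first failing condition is primal_feasibility -> primal.

primal


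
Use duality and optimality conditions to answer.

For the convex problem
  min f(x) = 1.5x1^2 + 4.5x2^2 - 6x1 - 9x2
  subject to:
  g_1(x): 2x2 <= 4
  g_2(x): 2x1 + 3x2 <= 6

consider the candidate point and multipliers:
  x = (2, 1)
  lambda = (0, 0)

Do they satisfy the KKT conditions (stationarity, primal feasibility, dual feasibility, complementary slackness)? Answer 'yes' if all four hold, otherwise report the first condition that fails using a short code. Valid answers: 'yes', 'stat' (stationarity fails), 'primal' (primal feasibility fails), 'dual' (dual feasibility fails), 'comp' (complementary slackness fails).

Gradient of f: grad f(x) = Q x + c = (0, 0)
Constraint values g_i(x) = a_i^T x - b_i:
  g_1((2, 1)) = -2
  g_2((2, 1)) = 1
Stationarity residual: grad f(x) + sum_i lambda_i a_i = (0, 0)
  -> stationarity OK
Primal feasibility (all g_i <= 0): FAILS
Dual feasibility (all lambda_i >= 0): OK
Complementary slackness (lambda_i * g_i(x) = 0 for all i): OK

Verdict: the first failing condition is primal_feasibility -> primal.

primal


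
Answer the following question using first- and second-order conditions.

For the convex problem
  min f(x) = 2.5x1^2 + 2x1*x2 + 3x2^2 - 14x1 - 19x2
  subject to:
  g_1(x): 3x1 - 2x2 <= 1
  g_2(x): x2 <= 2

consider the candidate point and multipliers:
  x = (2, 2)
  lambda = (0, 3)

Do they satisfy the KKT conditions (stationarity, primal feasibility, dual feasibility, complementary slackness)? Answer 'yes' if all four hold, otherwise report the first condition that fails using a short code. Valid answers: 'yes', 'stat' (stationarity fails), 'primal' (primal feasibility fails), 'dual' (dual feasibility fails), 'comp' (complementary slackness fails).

Gradient of f: grad f(x) = Q x + c = (0, -3)
Constraint values g_i(x) = a_i^T x - b_i:
  g_1((2, 2)) = 1
  g_2((2, 2)) = 0
Stationarity residual: grad f(x) + sum_i lambda_i a_i = (0, 0)
  -> stationarity OK
Primal feasibility (all g_i <= 0): FAILS
Dual feasibility (all lambda_i >= 0): OK
Complementary slackness (lambda_i * g_i(x) = 0 for all i): OK

Verdict: the first failing condition is primal_feasibility -> primal.

primal


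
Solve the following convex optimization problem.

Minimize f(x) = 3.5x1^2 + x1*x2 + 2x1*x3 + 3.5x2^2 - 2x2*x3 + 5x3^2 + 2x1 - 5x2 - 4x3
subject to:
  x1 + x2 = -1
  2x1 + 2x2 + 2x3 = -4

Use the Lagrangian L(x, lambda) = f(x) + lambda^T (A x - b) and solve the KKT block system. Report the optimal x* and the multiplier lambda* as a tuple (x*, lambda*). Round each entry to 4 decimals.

Form the Lagrangian:
  L(x, lambda) = (1/2) x^T Q x + c^T x + lambda^T (A x - b)
Stationarity (grad_x L = 0): Q x + c + A^T lambda = 0.
Primal feasibility: A x = b.

This gives the KKT block system:
  [ Q   A^T ] [ x     ]   [-c ]
  [ A    0  ] [ lambda ] = [ b ]

Solving the linear system:
  x*      = (-0.75, -0.25, -1)
  lambda* = (-9.5, 7.5)
  f(x*)   = 12.125

x* = (-0.75, -0.25, -1), lambda* = (-9.5, 7.5)


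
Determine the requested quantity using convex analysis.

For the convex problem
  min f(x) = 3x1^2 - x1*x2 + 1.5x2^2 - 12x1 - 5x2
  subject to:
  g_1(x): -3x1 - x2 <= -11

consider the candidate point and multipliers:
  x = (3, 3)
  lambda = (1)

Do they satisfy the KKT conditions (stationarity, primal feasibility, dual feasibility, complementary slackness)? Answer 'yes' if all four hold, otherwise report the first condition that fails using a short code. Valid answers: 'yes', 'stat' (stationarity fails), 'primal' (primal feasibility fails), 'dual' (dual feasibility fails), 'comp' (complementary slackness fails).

Gradient of f: grad f(x) = Q x + c = (3, 1)
Constraint values g_i(x) = a_i^T x - b_i:
  g_1((3, 3)) = -1
Stationarity residual: grad f(x) + sum_i lambda_i a_i = (0, 0)
  -> stationarity OK
Primal feasibility (all g_i <= 0): OK
Dual feasibility (all lambda_i >= 0): OK
Complementary slackness (lambda_i * g_i(x) = 0 for all i): FAILS

Verdict: the first failing condition is complementary_slackness -> comp.

comp


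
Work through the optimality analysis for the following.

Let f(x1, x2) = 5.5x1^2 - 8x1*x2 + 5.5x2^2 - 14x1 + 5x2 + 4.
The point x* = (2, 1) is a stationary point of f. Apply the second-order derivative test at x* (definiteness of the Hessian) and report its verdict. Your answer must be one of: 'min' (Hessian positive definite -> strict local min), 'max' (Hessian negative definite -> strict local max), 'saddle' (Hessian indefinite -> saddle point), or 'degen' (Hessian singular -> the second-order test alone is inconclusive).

Compute the Hessian H = grad^2 f:
  H = [[11, -8], [-8, 11]]
Verify stationarity: grad f(x*) = H x* + g = (0, 0).
Eigenvalues of H: 3, 19.
Both eigenvalues > 0, so H is positive definite -> x* is a strict local min.

min


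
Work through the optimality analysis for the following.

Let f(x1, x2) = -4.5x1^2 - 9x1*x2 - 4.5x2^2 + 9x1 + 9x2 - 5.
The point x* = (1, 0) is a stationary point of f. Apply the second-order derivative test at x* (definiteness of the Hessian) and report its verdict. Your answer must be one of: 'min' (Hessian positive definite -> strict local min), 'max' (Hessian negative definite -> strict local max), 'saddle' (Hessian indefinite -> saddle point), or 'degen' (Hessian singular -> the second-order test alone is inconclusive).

Compute the Hessian H = grad^2 f:
  H = [[-9, -9], [-9, -9]]
Verify stationarity: grad f(x*) = H x* + g = (0, 0).
Eigenvalues of H: -18, 0.
H has a zero eigenvalue (singular; negative semidefinite but not definite), so H is neither positive definite, negative definite, nor indefinite. The second-order test alone is inconclusive -> degen.
(Indeed, f is constant along the null direction of H through x*, so x* is not a strict local extremum.)

degen


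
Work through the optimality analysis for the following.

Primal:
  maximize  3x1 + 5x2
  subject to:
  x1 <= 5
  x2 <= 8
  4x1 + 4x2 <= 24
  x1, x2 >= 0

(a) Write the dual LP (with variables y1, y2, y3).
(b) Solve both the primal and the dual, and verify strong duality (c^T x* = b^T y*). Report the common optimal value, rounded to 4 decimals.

The standard primal-dual pair for 'max c^T x s.t. A x <= b, x >= 0' is:
  Dual:  min b^T y  s.t.  A^T y >= c,  y >= 0.

So the dual LP is:
  minimize  5y1 + 8y2 + 24y3
  subject to:
    y1 + 4y3 >= 3
    y2 + 4y3 >= 5
    y1, y2, y3 >= 0

Solving the primal: x* = (0, 6).
  primal value c^T x* = 30.
Solving the dual: y* = (0, 0, 1.25).
  dual value b^T y* = 30.
Strong duality: c^T x* = b^T y*. Confirmed.

30


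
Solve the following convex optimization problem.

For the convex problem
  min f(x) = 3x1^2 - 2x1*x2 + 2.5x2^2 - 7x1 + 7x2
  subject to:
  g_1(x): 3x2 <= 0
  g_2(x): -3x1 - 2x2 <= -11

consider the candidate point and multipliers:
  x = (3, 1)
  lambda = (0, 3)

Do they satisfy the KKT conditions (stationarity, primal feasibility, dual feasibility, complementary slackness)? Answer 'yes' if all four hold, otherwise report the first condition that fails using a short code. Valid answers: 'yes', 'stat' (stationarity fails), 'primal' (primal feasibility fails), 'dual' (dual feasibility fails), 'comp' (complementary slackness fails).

Gradient of f: grad f(x) = Q x + c = (9, 6)
Constraint values g_i(x) = a_i^T x - b_i:
  g_1((3, 1)) = 3
  g_2((3, 1)) = 0
Stationarity residual: grad f(x) + sum_i lambda_i a_i = (0, 0)
  -> stationarity OK
Primal feasibility (all g_i <= 0): FAILS
Dual feasibility (all lambda_i >= 0): OK
Complementary slackness (lambda_i * g_i(x) = 0 for all i): OK

Verdict: the first failing condition is primal_feasibility -> primal.

primal


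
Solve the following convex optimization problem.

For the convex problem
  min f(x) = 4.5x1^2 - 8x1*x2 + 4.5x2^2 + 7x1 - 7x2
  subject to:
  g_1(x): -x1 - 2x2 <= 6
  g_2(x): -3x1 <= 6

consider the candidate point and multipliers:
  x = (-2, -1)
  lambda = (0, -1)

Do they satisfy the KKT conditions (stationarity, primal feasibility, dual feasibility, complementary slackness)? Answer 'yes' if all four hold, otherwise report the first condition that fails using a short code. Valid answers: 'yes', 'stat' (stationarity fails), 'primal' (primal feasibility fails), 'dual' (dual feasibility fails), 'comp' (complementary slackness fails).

Gradient of f: grad f(x) = Q x + c = (-3, 0)
Constraint values g_i(x) = a_i^T x - b_i:
  g_1((-2, -1)) = -2
  g_2((-2, -1)) = 0
Stationarity residual: grad f(x) + sum_i lambda_i a_i = (0, 0)
  -> stationarity OK
Primal feasibility (all g_i <= 0): OK
Dual feasibility (all lambda_i >= 0): FAILS
Complementary slackness (lambda_i * g_i(x) = 0 for all i): OK

Verdict: the first failing condition is dual_feasibility -> dual.

dual


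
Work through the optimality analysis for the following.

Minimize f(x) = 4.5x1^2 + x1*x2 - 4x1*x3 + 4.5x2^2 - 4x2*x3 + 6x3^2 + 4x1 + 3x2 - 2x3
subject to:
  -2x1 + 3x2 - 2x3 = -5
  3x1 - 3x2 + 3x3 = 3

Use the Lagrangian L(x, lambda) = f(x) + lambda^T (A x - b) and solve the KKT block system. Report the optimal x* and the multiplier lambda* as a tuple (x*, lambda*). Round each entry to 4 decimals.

Form the Lagrangian:
  L(x, lambda) = (1/2) x^T Q x + c^T x + lambda^T (A x - b)
Stationarity (grad_x L = 0): Q x + c + A^T lambda = 0.
Primal feasibility: A x = b.

This gives the KKT block system:
  [ Q   A^T ] [ x     ]   [-c ]
  [ A    0  ] [ lambda ] = [ b ]

Solving the linear system:
  x*      = (-0.7931, -3, -1.2069)
  lambda* = (21.2759, 14.6207)
  f(x*)   = 26.3793

x* = (-0.7931, -3, -1.2069), lambda* = (21.2759, 14.6207)
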